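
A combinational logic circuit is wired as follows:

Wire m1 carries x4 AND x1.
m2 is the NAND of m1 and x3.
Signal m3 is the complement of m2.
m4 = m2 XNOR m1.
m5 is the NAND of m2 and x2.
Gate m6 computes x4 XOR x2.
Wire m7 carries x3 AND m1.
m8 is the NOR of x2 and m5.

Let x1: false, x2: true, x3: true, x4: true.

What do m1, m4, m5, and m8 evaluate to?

m1 = x4 AND x1 = true AND false = false
m2 = m1 NAND x3 = false NAND true = true
m4 = m2 XNOR m1 = true XNOR false = false
m5 = m2 NAND x2 = true NAND true = false
m8 = x2 NOR m5 = true NOR false = false

m1 = false, m4 = false, m5 = false, m8 = false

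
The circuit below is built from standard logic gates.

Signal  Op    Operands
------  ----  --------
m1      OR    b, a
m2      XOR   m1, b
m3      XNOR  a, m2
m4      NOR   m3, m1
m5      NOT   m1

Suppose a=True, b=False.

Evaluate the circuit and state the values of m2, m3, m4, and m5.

m2 = True, m3 = True, m4 = False, m5 = False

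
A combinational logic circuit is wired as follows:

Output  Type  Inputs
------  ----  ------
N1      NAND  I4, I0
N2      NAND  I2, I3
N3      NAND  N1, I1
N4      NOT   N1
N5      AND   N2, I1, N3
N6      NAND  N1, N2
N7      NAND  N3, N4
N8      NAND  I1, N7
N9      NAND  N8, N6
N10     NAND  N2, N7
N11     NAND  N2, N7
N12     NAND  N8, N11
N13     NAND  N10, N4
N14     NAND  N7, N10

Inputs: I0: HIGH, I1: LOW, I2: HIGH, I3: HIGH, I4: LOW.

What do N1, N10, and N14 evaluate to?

N1 = HIGH, N10 = HIGH, N14 = LOW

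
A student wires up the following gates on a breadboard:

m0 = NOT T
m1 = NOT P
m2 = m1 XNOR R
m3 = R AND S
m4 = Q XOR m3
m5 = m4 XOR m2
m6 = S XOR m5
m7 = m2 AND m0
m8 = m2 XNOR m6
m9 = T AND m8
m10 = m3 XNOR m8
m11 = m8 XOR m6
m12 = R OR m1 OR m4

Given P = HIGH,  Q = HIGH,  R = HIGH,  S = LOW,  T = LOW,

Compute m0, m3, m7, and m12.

m0 = NOT T = NOT LOW = HIGH
m1 = NOT P = NOT HIGH = LOW
m2 = m1 XNOR R = LOW XNOR HIGH = LOW
m3 = R AND S = HIGH AND LOW = LOW
m4 = Q XOR m3 = HIGH XOR LOW = HIGH
m7 = m2 AND m0 = LOW AND HIGH = LOW
m12 = R OR m1 OR m4 = HIGH OR LOW OR HIGH = HIGH

m0 = HIGH; m3 = LOW; m7 = LOW; m12 = HIGH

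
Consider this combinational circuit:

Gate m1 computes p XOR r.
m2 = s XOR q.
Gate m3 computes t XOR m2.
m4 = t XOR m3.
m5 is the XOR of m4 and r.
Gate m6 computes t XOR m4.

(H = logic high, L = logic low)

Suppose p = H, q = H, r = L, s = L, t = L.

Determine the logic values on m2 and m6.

m2 = H, m6 = H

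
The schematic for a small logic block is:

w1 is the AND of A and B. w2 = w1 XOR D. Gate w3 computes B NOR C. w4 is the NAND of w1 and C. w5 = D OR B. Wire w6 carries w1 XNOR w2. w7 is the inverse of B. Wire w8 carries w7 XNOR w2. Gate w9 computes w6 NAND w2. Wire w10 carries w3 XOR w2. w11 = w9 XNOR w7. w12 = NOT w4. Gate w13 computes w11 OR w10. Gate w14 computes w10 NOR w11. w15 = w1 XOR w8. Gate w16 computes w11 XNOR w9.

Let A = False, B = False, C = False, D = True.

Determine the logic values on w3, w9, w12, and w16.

w3 = True; w9 = True; w12 = False; w16 = True

w1 = A AND B = False AND False = False
w2 = w1 XOR D = False XOR True = True
w3 = B NOR C = False NOR False = True
w4 = w1 NAND C = False NAND False = True
w6 = w1 XNOR w2 = False XNOR True = False
w7 = NOT B = NOT False = True
w9 = w6 NAND w2 = False NAND True = True
w11 = w9 XNOR w7 = True XNOR True = True
w12 = NOT w4 = NOT True = False
w16 = w11 XNOR w9 = True XNOR True = True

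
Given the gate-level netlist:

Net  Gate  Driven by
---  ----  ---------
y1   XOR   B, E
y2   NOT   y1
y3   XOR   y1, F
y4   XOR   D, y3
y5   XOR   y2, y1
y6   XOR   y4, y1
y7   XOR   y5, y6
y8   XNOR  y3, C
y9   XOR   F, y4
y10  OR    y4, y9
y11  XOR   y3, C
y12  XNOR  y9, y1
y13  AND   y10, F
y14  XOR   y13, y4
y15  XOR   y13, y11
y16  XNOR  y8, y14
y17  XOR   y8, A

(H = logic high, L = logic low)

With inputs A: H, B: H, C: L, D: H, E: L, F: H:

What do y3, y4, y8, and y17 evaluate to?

y3 = L, y4 = H, y8 = H, y17 = L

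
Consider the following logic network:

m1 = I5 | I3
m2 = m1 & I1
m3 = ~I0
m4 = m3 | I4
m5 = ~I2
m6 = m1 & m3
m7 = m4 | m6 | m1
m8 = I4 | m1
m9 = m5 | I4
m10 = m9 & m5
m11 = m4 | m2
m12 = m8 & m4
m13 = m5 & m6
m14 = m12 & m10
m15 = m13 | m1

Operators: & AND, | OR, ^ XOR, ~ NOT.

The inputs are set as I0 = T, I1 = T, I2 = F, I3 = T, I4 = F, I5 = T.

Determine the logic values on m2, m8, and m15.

m2 = T, m8 = T, m15 = T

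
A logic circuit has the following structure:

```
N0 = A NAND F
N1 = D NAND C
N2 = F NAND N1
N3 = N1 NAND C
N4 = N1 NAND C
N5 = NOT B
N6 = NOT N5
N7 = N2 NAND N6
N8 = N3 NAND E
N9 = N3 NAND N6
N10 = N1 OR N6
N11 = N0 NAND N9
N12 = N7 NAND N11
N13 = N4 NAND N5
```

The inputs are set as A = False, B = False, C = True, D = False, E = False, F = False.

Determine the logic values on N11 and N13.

N11 = False, N13 = True

N0 = A NAND F = False NAND False = True
N1 = D NAND C = False NAND True = True
N3 = N1 NAND C = True NAND True = False
N4 = N1 NAND C = True NAND True = False
N5 = NOT B = NOT False = True
N6 = NOT N5 = NOT True = False
N9 = N3 NAND N6 = False NAND False = True
N11 = N0 NAND N9 = True NAND True = False
N13 = N4 NAND N5 = False NAND True = True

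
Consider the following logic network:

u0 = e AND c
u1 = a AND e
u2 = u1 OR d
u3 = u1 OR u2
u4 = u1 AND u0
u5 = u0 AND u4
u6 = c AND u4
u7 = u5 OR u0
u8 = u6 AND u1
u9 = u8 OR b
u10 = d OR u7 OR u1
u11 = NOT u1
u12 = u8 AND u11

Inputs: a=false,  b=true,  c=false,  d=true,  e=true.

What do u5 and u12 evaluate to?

u0 = e AND c = true AND false = false
u1 = a AND e = false AND true = false
u4 = u1 AND u0 = false AND false = false
u5 = u0 AND u4 = false AND false = false
u6 = c AND u4 = false AND false = false
u8 = u6 AND u1 = false AND false = false
u11 = NOT u1 = NOT false = true
u12 = u8 AND u11 = false AND true = false

u5 = false  u12 = false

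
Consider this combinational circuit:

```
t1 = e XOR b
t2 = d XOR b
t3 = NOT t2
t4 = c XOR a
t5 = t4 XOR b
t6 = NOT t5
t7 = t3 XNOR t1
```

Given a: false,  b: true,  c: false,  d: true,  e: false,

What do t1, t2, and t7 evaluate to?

t1 = e XOR b = false XOR true = true
t2 = d XOR b = true XOR true = false
t3 = NOT t2 = NOT false = true
t7 = t3 XNOR t1 = true XNOR true = true

t1 = true, t2 = false, t7 = true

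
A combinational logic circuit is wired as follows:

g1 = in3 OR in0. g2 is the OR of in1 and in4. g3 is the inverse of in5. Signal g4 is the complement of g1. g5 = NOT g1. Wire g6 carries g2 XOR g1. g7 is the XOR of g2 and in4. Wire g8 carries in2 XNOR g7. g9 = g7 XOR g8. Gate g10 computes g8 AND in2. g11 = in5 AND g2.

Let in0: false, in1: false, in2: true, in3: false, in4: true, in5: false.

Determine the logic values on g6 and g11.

g1 = in3 OR in0 = false OR false = false
g2 = in1 OR in4 = false OR true = true
g6 = g2 XOR g1 = true XOR false = true
g11 = in5 AND g2 = false AND true = false

g6 = true, g11 = false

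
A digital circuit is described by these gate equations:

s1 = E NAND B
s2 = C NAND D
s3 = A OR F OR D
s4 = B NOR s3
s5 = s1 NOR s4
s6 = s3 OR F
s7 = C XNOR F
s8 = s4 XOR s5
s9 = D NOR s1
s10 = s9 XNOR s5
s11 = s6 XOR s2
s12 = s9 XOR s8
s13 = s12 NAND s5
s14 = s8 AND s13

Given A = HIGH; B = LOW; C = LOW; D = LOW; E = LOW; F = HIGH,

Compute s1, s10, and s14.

s1 = HIGH, s10 = HIGH, s14 = LOW

s1 = E NAND B = LOW NAND LOW = HIGH
s3 = A OR F OR D = HIGH OR HIGH OR LOW = HIGH
s4 = B NOR s3 = LOW NOR HIGH = LOW
s5 = s1 NOR s4 = HIGH NOR LOW = LOW
s8 = s4 XOR s5 = LOW XOR LOW = LOW
s9 = D NOR s1 = LOW NOR HIGH = LOW
s10 = s9 XNOR s5 = LOW XNOR LOW = HIGH
s12 = s9 XOR s8 = LOW XOR LOW = LOW
s13 = s12 NAND s5 = LOW NAND LOW = HIGH
s14 = s8 AND s13 = LOW AND HIGH = LOW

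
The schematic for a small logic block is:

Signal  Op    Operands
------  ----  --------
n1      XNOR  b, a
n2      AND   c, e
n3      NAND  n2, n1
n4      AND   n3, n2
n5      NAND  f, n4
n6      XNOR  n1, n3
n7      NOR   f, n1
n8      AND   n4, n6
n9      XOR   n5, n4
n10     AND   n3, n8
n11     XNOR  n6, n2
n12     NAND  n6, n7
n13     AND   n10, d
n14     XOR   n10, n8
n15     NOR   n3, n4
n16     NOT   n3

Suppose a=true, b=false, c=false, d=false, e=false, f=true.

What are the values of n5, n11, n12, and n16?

n5 = true; n11 = true; n12 = true; n16 = false

n1 = b XNOR a = false XNOR true = false
n2 = c AND e = false AND false = false
n3 = n2 NAND n1 = false NAND false = true
n4 = n3 AND n2 = true AND false = false
n5 = f NAND n4 = true NAND false = true
n6 = n1 XNOR n3 = false XNOR true = false
n7 = f NOR n1 = true NOR false = false
n11 = n6 XNOR n2 = false XNOR false = true
n12 = n6 NAND n7 = false NAND false = true
n16 = NOT n3 = NOT true = false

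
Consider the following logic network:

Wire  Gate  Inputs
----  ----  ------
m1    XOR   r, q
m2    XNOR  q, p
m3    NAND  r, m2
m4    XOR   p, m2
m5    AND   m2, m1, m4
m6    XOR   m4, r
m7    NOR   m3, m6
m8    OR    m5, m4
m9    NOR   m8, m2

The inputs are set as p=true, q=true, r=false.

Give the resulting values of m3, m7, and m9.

m1 = r XOR q = false XOR true = true
m2 = q XNOR p = true XNOR true = true
m3 = r NAND m2 = false NAND true = true
m4 = p XOR m2 = true XOR true = false
m5 = m2 AND m1 AND m4 = true AND true AND false = false
m6 = m4 XOR r = false XOR false = false
m7 = m3 NOR m6 = true NOR false = false
m8 = m5 OR m4 = false OR false = false
m9 = m8 NOR m2 = false NOR true = false

m3 = true, m7 = false, m9 = false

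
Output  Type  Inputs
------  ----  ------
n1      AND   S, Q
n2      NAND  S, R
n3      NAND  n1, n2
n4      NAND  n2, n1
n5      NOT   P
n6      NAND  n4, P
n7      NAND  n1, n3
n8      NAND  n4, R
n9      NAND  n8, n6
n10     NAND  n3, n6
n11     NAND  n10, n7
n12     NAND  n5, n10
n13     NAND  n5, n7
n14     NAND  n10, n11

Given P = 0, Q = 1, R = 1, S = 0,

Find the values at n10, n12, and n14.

n10 = 0; n12 = 1; n14 = 1

n1 = S AND Q = 0 AND 1 = 0
n2 = S NAND R = 0 NAND 1 = 1
n3 = n1 NAND n2 = 0 NAND 1 = 1
n4 = n2 NAND n1 = 1 NAND 0 = 1
n5 = NOT P = NOT 0 = 1
n6 = n4 NAND P = 1 NAND 0 = 1
n7 = n1 NAND n3 = 0 NAND 1 = 1
n10 = n3 NAND n6 = 1 NAND 1 = 0
n11 = n10 NAND n7 = 0 NAND 1 = 1
n12 = n5 NAND n10 = 1 NAND 0 = 1
n14 = n10 NAND n11 = 0 NAND 1 = 1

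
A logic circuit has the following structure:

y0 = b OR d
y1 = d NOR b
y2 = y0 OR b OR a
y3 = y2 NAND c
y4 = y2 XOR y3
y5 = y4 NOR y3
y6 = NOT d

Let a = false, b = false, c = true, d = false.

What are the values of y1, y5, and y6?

y1 = true, y5 = false, y6 = true

y0 = b OR d = false OR false = false
y1 = d NOR b = false NOR false = true
y2 = y0 OR b OR a = false OR false OR false = false
y3 = y2 NAND c = false NAND true = true
y4 = y2 XOR y3 = false XOR true = true
y5 = y4 NOR y3 = true NOR true = false
y6 = NOT d = NOT false = true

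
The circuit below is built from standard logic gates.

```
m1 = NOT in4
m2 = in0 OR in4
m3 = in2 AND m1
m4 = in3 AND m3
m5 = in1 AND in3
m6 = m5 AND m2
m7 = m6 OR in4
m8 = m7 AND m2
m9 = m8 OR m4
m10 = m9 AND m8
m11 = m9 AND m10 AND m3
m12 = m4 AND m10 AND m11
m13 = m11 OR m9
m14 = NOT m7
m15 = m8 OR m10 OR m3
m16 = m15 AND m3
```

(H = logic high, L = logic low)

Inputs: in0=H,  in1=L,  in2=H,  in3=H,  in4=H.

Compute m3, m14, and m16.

m1 = NOT in4 = NOT H = L
m2 = in0 OR in4 = H OR H = H
m3 = in2 AND m1 = H AND L = L
m4 = in3 AND m3 = H AND L = L
m5 = in1 AND in3 = L AND H = L
m6 = m5 AND m2 = L AND H = L
m7 = m6 OR in4 = L OR H = H
m8 = m7 AND m2 = H AND H = H
m9 = m8 OR m4 = H OR L = H
m10 = m9 AND m8 = H AND H = H
m14 = NOT m7 = NOT H = L
m15 = m8 OR m10 OR m3 = H OR H OR L = H
m16 = m15 AND m3 = H AND L = L

m3 = L, m14 = L, m16 = L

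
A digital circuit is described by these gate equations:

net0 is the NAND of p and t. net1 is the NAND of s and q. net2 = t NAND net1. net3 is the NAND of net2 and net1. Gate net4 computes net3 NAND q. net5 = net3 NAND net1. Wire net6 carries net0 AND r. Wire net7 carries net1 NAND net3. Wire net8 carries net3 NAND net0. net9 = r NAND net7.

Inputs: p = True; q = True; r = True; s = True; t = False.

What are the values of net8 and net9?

net0 = p NAND t = True NAND False = True
net1 = s NAND q = True NAND True = False
net2 = t NAND net1 = False NAND False = True
net3 = net2 NAND net1 = True NAND False = True
net7 = net1 NAND net3 = False NAND True = True
net8 = net3 NAND net0 = True NAND True = False
net9 = r NAND net7 = True NAND True = False

net8 = False  net9 = False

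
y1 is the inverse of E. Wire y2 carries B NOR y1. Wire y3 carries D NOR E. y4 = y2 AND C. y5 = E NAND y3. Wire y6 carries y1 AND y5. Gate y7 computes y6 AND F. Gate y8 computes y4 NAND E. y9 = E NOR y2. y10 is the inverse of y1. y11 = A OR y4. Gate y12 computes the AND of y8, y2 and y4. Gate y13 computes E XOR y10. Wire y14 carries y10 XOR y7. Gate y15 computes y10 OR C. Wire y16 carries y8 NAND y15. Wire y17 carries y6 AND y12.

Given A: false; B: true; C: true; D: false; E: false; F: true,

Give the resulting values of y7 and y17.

y1 = NOT E = NOT false = true
y2 = B NOR y1 = true NOR true = false
y3 = D NOR E = false NOR false = true
y4 = y2 AND C = false AND true = false
y5 = E NAND y3 = false NAND true = true
y6 = y1 AND y5 = true AND true = true
y7 = y6 AND F = true AND true = true
y8 = y4 NAND E = false NAND false = true
y12 = y8 AND y2 AND y4 = true AND false AND false = false
y17 = y6 AND y12 = true AND false = false

y7 = true; y17 = false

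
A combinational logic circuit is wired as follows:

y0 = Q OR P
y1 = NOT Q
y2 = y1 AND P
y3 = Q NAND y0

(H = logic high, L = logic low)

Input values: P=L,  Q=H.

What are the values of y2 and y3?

y0 = Q OR P = H OR L = H
y1 = NOT Q = NOT H = L
y2 = y1 AND P = L AND L = L
y3 = Q NAND y0 = H NAND H = L

y2 = L  y3 = L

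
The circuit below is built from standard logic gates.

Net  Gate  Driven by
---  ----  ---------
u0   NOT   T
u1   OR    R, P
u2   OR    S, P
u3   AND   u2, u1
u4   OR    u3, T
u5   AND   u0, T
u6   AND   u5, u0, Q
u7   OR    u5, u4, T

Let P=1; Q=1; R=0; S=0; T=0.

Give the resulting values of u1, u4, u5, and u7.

u1 = 1  u4 = 1  u5 = 0  u7 = 1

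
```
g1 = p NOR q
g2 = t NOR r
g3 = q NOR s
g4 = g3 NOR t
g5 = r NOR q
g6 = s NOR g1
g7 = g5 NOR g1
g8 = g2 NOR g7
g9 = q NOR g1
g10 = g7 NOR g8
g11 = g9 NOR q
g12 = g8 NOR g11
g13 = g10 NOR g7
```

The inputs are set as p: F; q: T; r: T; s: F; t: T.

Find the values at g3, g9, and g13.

g1 = p NOR q = F NOR T = F
g2 = t NOR r = T NOR T = F
g3 = q NOR s = T NOR F = F
g5 = r NOR q = T NOR T = F
g7 = g5 NOR g1 = F NOR F = T
g8 = g2 NOR g7 = F NOR T = F
g9 = q NOR g1 = T NOR F = F
g10 = g7 NOR g8 = T NOR F = F
g13 = g10 NOR g7 = F NOR T = F

g3 = F  g9 = F  g13 = F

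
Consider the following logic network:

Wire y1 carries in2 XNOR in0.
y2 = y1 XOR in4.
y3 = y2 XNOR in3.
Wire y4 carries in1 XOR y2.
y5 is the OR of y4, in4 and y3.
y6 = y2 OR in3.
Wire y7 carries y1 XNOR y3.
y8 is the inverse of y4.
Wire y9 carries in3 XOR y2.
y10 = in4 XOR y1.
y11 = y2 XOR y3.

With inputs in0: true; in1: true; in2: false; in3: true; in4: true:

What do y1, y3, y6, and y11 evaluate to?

y1 = in2 XNOR in0 = false XNOR true = false
y2 = y1 XOR in4 = false XOR true = true
y3 = y2 XNOR in3 = true XNOR true = true
y6 = y2 OR in3 = true OR true = true
y11 = y2 XOR y3 = true XOR true = false

y1 = false; y3 = true; y6 = true; y11 = false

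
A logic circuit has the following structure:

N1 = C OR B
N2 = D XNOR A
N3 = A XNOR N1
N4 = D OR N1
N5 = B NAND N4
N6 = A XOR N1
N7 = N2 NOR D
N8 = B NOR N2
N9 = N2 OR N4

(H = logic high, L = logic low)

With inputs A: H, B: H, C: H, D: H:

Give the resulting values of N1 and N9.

N1 = C OR B = H OR H = H
N2 = D XNOR A = H XNOR H = H
N4 = D OR N1 = H OR H = H
N9 = N2 OR N4 = H OR H = H

N1 = H  N9 = H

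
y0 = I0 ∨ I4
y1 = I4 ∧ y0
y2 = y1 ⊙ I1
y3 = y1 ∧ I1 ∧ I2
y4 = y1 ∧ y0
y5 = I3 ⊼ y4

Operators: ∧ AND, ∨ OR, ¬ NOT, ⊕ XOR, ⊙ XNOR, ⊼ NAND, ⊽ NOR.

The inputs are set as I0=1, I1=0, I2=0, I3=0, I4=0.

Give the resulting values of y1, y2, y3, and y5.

y1 = 0; y2 = 1; y3 = 0; y5 = 1

y0 = I0 OR I4 = 1 OR 0 = 1
y1 = I4 AND y0 = 0 AND 1 = 0
y2 = y1 XNOR I1 = 0 XNOR 0 = 1
y3 = y1 AND I1 AND I2 = 0 AND 0 AND 0 = 0
y4 = y1 AND y0 = 0 AND 1 = 0
y5 = I3 NAND y4 = 0 NAND 0 = 1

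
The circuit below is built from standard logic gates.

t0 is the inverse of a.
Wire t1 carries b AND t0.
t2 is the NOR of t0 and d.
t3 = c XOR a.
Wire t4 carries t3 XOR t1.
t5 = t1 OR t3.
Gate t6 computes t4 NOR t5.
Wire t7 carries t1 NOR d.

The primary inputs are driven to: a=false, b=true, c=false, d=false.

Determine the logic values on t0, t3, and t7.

t0 = true, t3 = false, t7 = false

t0 = NOT a = NOT false = true
t1 = b AND t0 = true AND true = true
t3 = c XOR a = false XOR false = false
t7 = t1 NOR d = true NOR false = false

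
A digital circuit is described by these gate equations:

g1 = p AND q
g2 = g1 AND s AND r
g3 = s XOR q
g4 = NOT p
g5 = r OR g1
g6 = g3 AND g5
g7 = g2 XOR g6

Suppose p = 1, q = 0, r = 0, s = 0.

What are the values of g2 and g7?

g1 = p AND q = 1 AND 0 = 0
g2 = g1 AND s AND r = 0 AND 0 AND 0 = 0
g3 = s XOR q = 0 XOR 0 = 0
g5 = r OR g1 = 0 OR 0 = 0
g6 = g3 AND g5 = 0 AND 0 = 0
g7 = g2 XOR g6 = 0 XOR 0 = 0

g2 = 0, g7 = 0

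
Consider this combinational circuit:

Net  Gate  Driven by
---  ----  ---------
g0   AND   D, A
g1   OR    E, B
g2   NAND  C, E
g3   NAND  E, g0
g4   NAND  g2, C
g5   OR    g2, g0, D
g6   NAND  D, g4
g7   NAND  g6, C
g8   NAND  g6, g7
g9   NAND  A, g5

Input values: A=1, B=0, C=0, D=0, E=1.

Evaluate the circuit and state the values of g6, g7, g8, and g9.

g0 = D AND A = 0 AND 1 = 0
g2 = C NAND E = 0 NAND 1 = 1
g4 = g2 NAND C = 1 NAND 0 = 1
g5 = g2 OR g0 OR D = 1 OR 0 OR 0 = 1
g6 = D NAND g4 = 0 NAND 1 = 1
g7 = g6 NAND C = 1 NAND 0 = 1
g8 = g6 NAND g7 = 1 NAND 1 = 0
g9 = A NAND g5 = 1 NAND 1 = 0

g6 = 1  g7 = 1  g8 = 0  g9 = 0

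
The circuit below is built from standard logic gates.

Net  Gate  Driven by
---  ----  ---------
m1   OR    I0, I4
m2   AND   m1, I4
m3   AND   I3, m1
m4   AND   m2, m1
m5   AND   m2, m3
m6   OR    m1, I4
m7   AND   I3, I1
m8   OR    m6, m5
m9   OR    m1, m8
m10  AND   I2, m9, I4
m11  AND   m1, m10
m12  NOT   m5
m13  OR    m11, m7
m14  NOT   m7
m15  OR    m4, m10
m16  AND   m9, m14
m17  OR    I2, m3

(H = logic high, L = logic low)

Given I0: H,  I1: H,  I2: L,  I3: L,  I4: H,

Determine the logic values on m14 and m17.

m14 = H; m17 = L

m1 = I0 OR I4 = H OR H = H
m3 = I3 AND m1 = L AND H = L
m7 = I3 AND I1 = L AND H = L
m14 = NOT m7 = NOT L = H
m17 = I2 OR m3 = L OR L = L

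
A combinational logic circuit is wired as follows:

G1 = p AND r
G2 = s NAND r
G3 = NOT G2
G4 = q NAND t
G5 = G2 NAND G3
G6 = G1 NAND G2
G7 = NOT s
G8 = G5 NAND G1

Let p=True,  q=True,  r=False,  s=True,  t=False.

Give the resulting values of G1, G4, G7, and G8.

G1 = False, G4 = True, G7 = False, G8 = True

G1 = p AND r = True AND False = False
G2 = s NAND r = True NAND False = True
G3 = NOT G2 = NOT True = False
G4 = q NAND t = True NAND False = True
G5 = G2 NAND G3 = True NAND False = True
G7 = NOT s = NOT True = False
G8 = G5 NAND G1 = True NAND False = True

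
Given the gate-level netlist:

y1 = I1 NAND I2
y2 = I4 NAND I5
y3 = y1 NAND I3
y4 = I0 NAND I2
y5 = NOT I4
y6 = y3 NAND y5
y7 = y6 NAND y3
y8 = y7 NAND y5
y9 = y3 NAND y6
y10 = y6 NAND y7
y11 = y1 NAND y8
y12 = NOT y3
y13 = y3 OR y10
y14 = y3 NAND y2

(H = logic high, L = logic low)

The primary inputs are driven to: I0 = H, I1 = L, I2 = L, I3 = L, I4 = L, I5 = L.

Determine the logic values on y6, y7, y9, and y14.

y1 = I1 NAND I2 = L NAND L = H
y2 = I4 NAND I5 = L NAND L = H
y3 = y1 NAND I3 = H NAND L = H
y5 = NOT I4 = NOT L = H
y6 = y3 NAND y5 = H NAND H = L
y7 = y6 NAND y3 = L NAND H = H
y9 = y3 NAND y6 = H NAND L = H
y14 = y3 NAND y2 = H NAND H = L

y6 = L, y7 = H, y9 = H, y14 = L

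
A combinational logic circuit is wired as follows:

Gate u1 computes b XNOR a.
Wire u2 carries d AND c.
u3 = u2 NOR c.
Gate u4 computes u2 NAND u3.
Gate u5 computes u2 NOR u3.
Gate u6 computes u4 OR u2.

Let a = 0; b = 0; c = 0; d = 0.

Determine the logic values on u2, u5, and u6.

u2 = 0, u5 = 0, u6 = 1

u2 = d AND c = 0 AND 0 = 0
u3 = u2 NOR c = 0 NOR 0 = 1
u4 = u2 NAND u3 = 0 NAND 1 = 1
u5 = u2 NOR u3 = 0 NOR 1 = 0
u6 = u4 OR u2 = 1 OR 0 = 1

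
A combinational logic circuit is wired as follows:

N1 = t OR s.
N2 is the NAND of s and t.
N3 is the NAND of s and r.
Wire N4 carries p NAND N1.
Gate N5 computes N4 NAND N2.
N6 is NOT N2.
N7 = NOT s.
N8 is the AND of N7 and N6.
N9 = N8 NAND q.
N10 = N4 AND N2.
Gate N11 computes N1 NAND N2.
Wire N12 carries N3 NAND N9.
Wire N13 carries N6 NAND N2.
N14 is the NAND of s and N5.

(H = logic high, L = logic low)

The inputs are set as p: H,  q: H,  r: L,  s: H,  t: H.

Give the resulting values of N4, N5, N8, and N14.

N4 = L, N5 = H, N8 = L, N14 = L

N1 = t OR s = H OR H = H
N2 = s NAND t = H NAND H = L
N4 = p NAND N1 = H NAND H = L
N5 = N4 NAND N2 = L NAND L = H
N6 = NOT N2 = NOT L = H
N7 = NOT s = NOT H = L
N8 = N7 AND N6 = L AND H = L
N14 = s NAND N5 = H NAND H = L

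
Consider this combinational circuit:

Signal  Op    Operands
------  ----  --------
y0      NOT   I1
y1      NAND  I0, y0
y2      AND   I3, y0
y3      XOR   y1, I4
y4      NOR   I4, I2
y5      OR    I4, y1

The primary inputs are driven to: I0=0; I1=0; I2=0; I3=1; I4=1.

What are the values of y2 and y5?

y2 = 1  y5 = 1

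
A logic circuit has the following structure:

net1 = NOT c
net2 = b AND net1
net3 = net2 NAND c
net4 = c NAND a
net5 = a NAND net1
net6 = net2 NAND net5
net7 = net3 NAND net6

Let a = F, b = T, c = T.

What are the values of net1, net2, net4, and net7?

net1 = NOT c = NOT T = F
net2 = b AND net1 = T AND F = F
net3 = net2 NAND c = F NAND T = T
net4 = c NAND a = T NAND F = T
net5 = a NAND net1 = F NAND F = T
net6 = net2 NAND net5 = F NAND T = T
net7 = net3 NAND net6 = T NAND T = F

net1 = F; net2 = F; net4 = T; net7 = F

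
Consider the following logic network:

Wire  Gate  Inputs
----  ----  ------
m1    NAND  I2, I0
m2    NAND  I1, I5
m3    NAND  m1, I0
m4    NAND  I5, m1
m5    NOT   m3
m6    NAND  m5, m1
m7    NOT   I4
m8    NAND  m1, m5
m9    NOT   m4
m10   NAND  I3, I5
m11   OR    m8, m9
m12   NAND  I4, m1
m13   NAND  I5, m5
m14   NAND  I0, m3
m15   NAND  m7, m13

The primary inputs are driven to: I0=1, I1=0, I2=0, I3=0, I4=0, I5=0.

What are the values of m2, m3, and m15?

m2 = 1, m3 = 0, m15 = 0

m1 = I2 NAND I0 = 0 NAND 1 = 1
m2 = I1 NAND I5 = 0 NAND 0 = 1
m3 = m1 NAND I0 = 1 NAND 1 = 0
m5 = NOT m3 = NOT 0 = 1
m7 = NOT I4 = NOT 0 = 1
m13 = I5 NAND m5 = 0 NAND 1 = 1
m15 = m7 NAND m13 = 1 NAND 1 = 0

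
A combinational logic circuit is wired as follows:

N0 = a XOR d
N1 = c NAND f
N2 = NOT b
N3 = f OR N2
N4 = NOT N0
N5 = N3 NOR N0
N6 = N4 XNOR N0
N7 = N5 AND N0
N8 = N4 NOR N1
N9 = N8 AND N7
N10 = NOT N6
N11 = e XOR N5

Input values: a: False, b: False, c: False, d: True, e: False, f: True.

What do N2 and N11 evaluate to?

N0 = a XOR d = False XOR True = True
N2 = NOT b = NOT False = True
N3 = f OR N2 = True OR True = True
N5 = N3 NOR N0 = True NOR True = False
N11 = e XOR N5 = False XOR False = False

N2 = True  N11 = False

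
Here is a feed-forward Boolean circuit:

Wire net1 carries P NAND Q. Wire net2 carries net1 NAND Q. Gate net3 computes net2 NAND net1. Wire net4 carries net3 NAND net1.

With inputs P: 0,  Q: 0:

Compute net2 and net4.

net2 = 1  net4 = 1

net1 = P NAND Q = 0 NAND 0 = 1
net2 = net1 NAND Q = 1 NAND 0 = 1
net3 = net2 NAND net1 = 1 NAND 1 = 0
net4 = net3 NAND net1 = 0 NAND 1 = 1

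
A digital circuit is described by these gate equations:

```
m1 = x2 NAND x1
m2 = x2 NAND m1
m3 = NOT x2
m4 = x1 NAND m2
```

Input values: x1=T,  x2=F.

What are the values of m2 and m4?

m2 = T  m4 = F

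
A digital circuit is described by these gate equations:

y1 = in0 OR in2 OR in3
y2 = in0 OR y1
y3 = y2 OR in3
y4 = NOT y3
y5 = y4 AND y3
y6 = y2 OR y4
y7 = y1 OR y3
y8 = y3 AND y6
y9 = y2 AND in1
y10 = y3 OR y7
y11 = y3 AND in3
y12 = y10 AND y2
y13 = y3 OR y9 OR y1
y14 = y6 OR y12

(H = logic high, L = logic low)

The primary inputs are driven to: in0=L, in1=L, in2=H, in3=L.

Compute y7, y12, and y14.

y7 = H; y12 = H; y14 = H

y1 = in0 OR in2 OR in3 = L OR H OR L = H
y2 = in0 OR y1 = L OR H = H
y3 = y2 OR in3 = H OR L = H
y4 = NOT y3 = NOT H = L
y6 = y2 OR y4 = H OR L = H
y7 = y1 OR y3 = H OR H = H
y10 = y3 OR y7 = H OR H = H
y12 = y10 AND y2 = H AND H = H
y14 = y6 OR y12 = H OR H = H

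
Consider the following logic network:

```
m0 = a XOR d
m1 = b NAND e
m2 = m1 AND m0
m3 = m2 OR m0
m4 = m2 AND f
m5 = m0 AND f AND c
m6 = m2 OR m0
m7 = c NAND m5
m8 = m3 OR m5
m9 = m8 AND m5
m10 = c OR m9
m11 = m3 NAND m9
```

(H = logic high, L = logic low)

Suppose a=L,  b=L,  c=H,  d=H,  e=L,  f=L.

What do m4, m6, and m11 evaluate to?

m0 = a XOR d = L XOR H = H
m1 = b NAND e = L NAND L = H
m2 = m1 AND m0 = H AND H = H
m3 = m2 OR m0 = H OR H = H
m4 = m2 AND f = H AND L = L
m5 = m0 AND f AND c = H AND L AND H = L
m6 = m2 OR m0 = H OR H = H
m8 = m3 OR m5 = H OR L = H
m9 = m8 AND m5 = H AND L = L
m11 = m3 NAND m9 = H NAND L = H

m4 = L  m6 = H  m11 = H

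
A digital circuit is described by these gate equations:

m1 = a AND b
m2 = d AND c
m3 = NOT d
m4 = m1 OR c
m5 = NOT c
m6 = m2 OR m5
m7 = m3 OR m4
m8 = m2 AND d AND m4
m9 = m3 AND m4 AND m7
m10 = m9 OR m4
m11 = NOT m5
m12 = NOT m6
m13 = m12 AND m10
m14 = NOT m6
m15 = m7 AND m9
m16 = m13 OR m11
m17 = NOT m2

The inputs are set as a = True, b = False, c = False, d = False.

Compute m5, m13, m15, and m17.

m5 = True; m13 = False; m15 = False; m17 = True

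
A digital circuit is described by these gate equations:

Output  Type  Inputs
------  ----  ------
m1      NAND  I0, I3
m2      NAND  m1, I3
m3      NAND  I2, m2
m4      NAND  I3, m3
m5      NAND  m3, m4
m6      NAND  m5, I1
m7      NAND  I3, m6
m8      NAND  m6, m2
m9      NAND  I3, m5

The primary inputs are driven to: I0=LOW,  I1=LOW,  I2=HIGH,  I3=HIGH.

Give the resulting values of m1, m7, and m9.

m1 = I0 NAND I3 = LOW NAND HIGH = HIGH
m2 = m1 NAND I3 = HIGH NAND HIGH = LOW
m3 = I2 NAND m2 = HIGH NAND LOW = HIGH
m4 = I3 NAND m3 = HIGH NAND HIGH = LOW
m5 = m3 NAND m4 = HIGH NAND LOW = HIGH
m6 = m5 NAND I1 = HIGH NAND LOW = HIGH
m7 = I3 NAND m6 = HIGH NAND HIGH = LOW
m9 = I3 NAND m5 = HIGH NAND HIGH = LOW

m1 = HIGH, m7 = LOW, m9 = LOW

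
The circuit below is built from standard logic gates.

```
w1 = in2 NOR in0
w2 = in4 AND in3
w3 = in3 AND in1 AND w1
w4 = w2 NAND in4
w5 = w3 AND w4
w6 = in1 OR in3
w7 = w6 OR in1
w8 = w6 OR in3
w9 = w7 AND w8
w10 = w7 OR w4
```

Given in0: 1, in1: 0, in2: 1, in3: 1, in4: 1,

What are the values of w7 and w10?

w2 = in4 AND in3 = 1 AND 1 = 1
w4 = w2 NAND in4 = 1 NAND 1 = 0
w6 = in1 OR in3 = 0 OR 1 = 1
w7 = w6 OR in1 = 1 OR 0 = 1
w10 = w7 OR w4 = 1 OR 0 = 1

w7 = 1, w10 = 1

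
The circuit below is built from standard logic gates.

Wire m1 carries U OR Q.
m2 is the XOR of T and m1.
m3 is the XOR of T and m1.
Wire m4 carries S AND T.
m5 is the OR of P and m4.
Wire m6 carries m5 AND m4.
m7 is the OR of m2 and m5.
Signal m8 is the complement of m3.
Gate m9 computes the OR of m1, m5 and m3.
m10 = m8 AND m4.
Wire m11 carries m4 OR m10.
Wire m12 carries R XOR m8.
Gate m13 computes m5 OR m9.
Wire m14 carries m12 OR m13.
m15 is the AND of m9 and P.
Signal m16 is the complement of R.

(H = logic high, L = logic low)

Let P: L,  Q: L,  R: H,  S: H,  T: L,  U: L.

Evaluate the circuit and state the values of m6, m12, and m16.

m6 = L, m12 = L, m16 = L

m1 = U OR Q = L OR L = L
m3 = T XOR m1 = L XOR L = L
m4 = S AND T = H AND L = L
m5 = P OR m4 = L OR L = L
m6 = m5 AND m4 = L AND L = L
m8 = NOT m3 = NOT L = H
m12 = R XOR m8 = H XOR H = L
m16 = NOT R = NOT H = L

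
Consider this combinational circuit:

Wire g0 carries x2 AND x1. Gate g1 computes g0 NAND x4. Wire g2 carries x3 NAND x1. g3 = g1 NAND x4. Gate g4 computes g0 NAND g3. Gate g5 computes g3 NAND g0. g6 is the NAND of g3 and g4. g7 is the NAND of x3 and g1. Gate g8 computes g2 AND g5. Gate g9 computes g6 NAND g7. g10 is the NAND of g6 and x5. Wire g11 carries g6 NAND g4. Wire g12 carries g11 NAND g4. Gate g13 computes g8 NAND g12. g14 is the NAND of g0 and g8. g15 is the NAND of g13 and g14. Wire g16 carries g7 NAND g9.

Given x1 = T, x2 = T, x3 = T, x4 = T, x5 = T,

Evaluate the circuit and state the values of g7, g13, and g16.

g7 = T; g13 = T; g16 = T

g0 = x2 AND x1 = T AND T = T
g1 = g0 NAND x4 = T NAND T = F
g2 = x3 NAND x1 = T NAND T = F
g3 = g1 NAND x4 = F NAND T = T
g4 = g0 NAND g3 = T NAND T = F
g5 = g3 NAND g0 = T NAND T = F
g6 = g3 NAND g4 = T NAND F = T
g7 = x3 NAND g1 = T NAND F = T
g8 = g2 AND g5 = F AND F = F
g9 = g6 NAND g7 = T NAND T = F
g11 = g6 NAND g4 = T NAND F = T
g12 = g11 NAND g4 = T NAND F = T
g13 = g8 NAND g12 = F NAND T = T
g16 = g7 NAND g9 = T NAND F = T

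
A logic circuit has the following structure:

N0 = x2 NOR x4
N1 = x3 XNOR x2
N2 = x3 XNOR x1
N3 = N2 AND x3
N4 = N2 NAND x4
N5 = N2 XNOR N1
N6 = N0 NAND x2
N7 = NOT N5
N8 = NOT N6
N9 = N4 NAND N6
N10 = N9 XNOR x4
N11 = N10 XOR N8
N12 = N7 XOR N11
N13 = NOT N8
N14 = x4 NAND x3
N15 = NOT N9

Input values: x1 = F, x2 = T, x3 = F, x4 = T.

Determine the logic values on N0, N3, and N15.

N0 = x2 NOR x4 = T NOR T = F
N2 = x3 XNOR x1 = F XNOR F = T
N3 = N2 AND x3 = T AND F = F
N4 = N2 NAND x4 = T NAND T = F
N6 = N0 NAND x2 = F NAND T = T
N9 = N4 NAND N6 = F NAND T = T
N15 = NOT N9 = NOT T = F

N0 = F  N3 = F  N15 = F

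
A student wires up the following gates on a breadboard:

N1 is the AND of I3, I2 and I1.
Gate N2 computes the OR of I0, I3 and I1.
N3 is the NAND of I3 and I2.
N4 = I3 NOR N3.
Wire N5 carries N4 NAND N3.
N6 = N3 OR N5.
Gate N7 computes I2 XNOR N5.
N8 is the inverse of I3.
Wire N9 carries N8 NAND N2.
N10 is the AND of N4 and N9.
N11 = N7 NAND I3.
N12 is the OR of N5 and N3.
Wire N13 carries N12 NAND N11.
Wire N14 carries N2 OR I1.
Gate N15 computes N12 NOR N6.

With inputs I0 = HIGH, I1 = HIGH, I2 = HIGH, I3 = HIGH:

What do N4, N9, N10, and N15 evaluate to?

N2 = I0 OR I3 OR I1 = HIGH OR HIGH OR HIGH = HIGH
N3 = I3 NAND I2 = HIGH NAND HIGH = LOW
N4 = I3 NOR N3 = HIGH NOR LOW = LOW
N5 = N4 NAND N3 = LOW NAND LOW = HIGH
N6 = N3 OR N5 = LOW OR HIGH = HIGH
N8 = NOT I3 = NOT HIGH = LOW
N9 = N8 NAND N2 = LOW NAND HIGH = HIGH
N10 = N4 AND N9 = LOW AND HIGH = LOW
N12 = N5 OR N3 = HIGH OR LOW = HIGH
N15 = N12 NOR N6 = HIGH NOR HIGH = LOW

N4 = LOW  N9 = HIGH  N10 = LOW  N15 = LOW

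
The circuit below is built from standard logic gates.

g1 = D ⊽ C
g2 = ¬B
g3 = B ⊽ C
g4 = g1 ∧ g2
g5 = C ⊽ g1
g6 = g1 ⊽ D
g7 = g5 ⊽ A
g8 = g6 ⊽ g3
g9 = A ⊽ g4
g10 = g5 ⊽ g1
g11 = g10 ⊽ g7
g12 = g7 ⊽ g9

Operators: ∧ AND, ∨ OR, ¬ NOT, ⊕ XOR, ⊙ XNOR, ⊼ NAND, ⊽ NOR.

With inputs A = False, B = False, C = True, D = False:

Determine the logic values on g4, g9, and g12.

g1 = D NOR C = False NOR True = False
g2 = NOT B = NOT False = True
g4 = g1 AND g2 = False AND True = False
g5 = C NOR g1 = True NOR False = False
g7 = g5 NOR A = False NOR False = True
g9 = A NOR g4 = False NOR False = True
g12 = g7 NOR g9 = True NOR True = False

g4 = False  g9 = True  g12 = False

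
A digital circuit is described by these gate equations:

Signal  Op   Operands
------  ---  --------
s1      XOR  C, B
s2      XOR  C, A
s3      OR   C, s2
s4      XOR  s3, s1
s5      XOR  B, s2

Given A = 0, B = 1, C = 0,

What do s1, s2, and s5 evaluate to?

s1 = 1; s2 = 0; s5 = 1

s1 = C XOR B = 0 XOR 1 = 1
s2 = C XOR A = 0 XOR 0 = 0
s5 = B XOR s2 = 1 XOR 0 = 1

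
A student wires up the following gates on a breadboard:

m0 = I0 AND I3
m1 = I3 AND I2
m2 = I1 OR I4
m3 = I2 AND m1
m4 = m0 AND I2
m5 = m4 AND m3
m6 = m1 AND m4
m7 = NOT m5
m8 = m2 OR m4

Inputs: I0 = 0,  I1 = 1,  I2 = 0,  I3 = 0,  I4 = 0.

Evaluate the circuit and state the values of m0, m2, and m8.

m0 = I0 AND I3 = 0 AND 0 = 0
m2 = I1 OR I4 = 1 OR 0 = 1
m4 = m0 AND I2 = 0 AND 0 = 0
m8 = m2 OR m4 = 1 OR 0 = 1

m0 = 0; m2 = 1; m8 = 1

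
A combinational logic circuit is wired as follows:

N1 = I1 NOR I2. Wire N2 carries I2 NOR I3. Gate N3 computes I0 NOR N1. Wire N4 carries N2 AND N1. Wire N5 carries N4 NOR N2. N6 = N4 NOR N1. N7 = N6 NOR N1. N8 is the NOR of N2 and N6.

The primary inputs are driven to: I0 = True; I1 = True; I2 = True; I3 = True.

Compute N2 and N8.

N1 = I1 NOR I2 = True NOR True = False
N2 = I2 NOR I3 = True NOR True = False
N4 = N2 AND N1 = False AND False = False
N6 = N4 NOR N1 = False NOR False = True
N8 = N2 NOR N6 = False NOR True = False

N2 = False, N8 = False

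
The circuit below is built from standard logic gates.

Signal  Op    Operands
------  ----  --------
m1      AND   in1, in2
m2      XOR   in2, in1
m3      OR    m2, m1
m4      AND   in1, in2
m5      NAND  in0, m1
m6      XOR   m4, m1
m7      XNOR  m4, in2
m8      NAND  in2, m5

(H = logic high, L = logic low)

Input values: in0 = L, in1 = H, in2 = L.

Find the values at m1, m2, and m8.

m1 = in1 AND in2 = H AND L = L
m2 = in2 XOR in1 = L XOR H = H
m5 = in0 NAND m1 = L NAND L = H
m8 = in2 NAND m5 = L NAND H = H

m1 = L, m2 = H, m8 = H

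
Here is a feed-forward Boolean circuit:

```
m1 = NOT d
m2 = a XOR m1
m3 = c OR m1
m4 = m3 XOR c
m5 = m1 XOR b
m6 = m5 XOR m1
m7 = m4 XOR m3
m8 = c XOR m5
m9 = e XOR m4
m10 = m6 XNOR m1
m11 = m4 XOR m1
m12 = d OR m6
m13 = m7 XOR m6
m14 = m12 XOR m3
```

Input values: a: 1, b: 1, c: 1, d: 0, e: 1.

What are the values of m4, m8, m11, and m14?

m4 = 0; m8 = 1; m11 = 1; m14 = 0

m1 = NOT d = NOT 0 = 1
m3 = c OR m1 = 1 OR 1 = 1
m4 = m3 XOR c = 1 XOR 1 = 0
m5 = m1 XOR b = 1 XOR 1 = 0
m6 = m5 XOR m1 = 0 XOR 1 = 1
m8 = c XOR m5 = 1 XOR 0 = 1
m11 = m4 XOR m1 = 0 XOR 1 = 1
m12 = d OR m6 = 0 OR 1 = 1
m14 = m12 XOR m3 = 1 XOR 1 = 0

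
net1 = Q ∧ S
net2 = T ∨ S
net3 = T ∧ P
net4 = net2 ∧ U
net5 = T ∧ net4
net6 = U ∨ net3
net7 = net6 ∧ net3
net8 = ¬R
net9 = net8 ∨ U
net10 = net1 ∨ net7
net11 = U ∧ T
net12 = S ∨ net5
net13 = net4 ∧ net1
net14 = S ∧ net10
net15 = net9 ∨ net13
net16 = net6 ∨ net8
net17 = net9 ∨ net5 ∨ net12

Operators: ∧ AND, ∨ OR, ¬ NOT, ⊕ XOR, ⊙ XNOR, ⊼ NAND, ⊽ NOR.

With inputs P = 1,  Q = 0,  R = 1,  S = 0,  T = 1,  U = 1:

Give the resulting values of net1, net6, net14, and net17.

net1 = Q AND S = 0 AND 0 = 0
net2 = T OR S = 1 OR 0 = 1
net3 = T AND P = 1 AND 1 = 1
net4 = net2 AND U = 1 AND 1 = 1
net5 = T AND net4 = 1 AND 1 = 1
net6 = U OR net3 = 1 OR 1 = 1
net7 = net6 AND net3 = 1 AND 1 = 1
net8 = NOT R = NOT 1 = 0
net9 = net8 OR U = 0 OR 1 = 1
net10 = net1 OR net7 = 0 OR 1 = 1
net12 = S OR net5 = 0 OR 1 = 1
net14 = S AND net10 = 0 AND 1 = 0
net17 = net9 OR net5 OR net12 = 1 OR 1 OR 1 = 1

net1 = 0  net6 = 1  net14 = 0  net17 = 1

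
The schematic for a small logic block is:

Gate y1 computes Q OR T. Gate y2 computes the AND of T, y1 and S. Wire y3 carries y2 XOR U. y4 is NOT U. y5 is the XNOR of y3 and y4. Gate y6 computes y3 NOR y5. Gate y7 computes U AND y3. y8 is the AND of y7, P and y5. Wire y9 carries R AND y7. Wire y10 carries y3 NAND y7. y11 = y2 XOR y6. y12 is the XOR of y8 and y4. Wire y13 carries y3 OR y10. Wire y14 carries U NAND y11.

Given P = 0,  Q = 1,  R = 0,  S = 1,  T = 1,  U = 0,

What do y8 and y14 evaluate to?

y8 = 0  y14 = 1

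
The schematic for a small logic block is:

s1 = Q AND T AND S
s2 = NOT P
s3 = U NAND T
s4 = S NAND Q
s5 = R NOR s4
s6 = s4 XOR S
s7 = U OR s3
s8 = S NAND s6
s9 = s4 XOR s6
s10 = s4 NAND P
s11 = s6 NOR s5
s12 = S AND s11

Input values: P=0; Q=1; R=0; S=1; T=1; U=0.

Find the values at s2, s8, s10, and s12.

s2 = 1, s8 = 0, s10 = 1, s12 = 0

s2 = NOT P = NOT 0 = 1
s4 = S NAND Q = 1 NAND 1 = 0
s5 = R NOR s4 = 0 NOR 0 = 1
s6 = s4 XOR S = 0 XOR 1 = 1
s8 = S NAND s6 = 1 NAND 1 = 0
s10 = s4 NAND P = 0 NAND 0 = 1
s11 = s6 NOR s5 = 1 NOR 1 = 0
s12 = S AND s11 = 1 AND 0 = 0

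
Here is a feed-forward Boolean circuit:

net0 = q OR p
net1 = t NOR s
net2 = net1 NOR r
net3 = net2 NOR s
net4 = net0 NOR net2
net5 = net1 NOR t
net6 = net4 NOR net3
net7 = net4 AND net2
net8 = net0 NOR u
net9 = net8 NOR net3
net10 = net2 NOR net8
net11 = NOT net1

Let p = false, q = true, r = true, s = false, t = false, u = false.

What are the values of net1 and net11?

net1 = true, net11 = false

net1 = t NOR s = false NOR false = true
net11 = NOT net1 = NOT true = false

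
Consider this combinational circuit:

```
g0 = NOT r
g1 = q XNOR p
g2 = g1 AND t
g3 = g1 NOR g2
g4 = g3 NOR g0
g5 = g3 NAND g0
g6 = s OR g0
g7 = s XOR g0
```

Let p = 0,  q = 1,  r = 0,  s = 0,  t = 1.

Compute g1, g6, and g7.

g1 = 0, g6 = 1, g7 = 1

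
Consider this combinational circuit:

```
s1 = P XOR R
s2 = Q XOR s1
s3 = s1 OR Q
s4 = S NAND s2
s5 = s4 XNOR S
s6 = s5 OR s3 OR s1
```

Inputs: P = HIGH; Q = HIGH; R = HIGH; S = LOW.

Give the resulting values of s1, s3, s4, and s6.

s1 = LOW; s3 = HIGH; s4 = HIGH; s6 = HIGH

s1 = P XOR R = HIGH XOR HIGH = LOW
s2 = Q XOR s1 = HIGH XOR LOW = HIGH
s3 = s1 OR Q = LOW OR HIGH = HIGH
s4 = S NAND s2 = LOW NAND HIGH = HIGH
s5 = s4 XNOR S = HIGH XNOR LOW = LOW
s6 = s5 OR s3 OR s1 = LOW OR HIGH OR LOW = HIGH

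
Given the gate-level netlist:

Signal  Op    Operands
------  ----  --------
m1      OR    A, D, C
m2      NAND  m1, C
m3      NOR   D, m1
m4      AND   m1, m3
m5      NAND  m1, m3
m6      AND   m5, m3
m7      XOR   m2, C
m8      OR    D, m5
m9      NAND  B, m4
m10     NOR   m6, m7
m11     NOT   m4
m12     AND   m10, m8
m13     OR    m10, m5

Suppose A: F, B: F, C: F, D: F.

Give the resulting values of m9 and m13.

m1 = A OR D OR C = F OR F OR F = F
m2 = m1 NAND C = F NAND F = T
m3 = D NOR m1 = F NOR F = T
m4 = m1 AND m3 = F AND T = F
m5 = m1 NAND m3 = F NAND T = T
m6 = m5 AND m3 = T AND T = T
m7 = m2 XOR C = T XOR F = T
m9 = B NAND m4 = F NAND F = T
m10 = m6 NOR m7 = T NOR T = F
m13 = m10 OR m5 = F OR T = T

m9 = T; m13 = T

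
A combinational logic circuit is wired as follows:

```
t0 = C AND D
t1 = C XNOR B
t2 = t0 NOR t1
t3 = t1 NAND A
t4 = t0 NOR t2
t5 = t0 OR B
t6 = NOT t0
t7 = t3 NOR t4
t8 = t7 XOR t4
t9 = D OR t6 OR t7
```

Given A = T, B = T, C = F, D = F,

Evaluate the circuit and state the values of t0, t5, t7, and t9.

t0 = F, t5 = T, t7 = F, t9 = T

t0 = C AND D = F AND F = F
t1 = C XNOR B = F XNOR T = F
t2 = t0 NOR t1 = F NOR F = T
t3 = t1 NAND A = F NAND T = T
t4 = t0 NOR t2 = F NOR T = F
t5 = t0 OR B = F OR T = T
t6 = NOT t0 = NOT F = T
t7 = t3 NOR t4 = T NOR F = F
t9 = D OR t6 OR t7 = F OR T OR F = T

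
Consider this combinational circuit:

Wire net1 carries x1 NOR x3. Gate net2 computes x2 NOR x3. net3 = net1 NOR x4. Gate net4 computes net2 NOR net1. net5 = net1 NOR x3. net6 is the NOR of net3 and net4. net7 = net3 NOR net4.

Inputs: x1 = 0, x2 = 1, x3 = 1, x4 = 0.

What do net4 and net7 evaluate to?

net1 = x1 NOR x3 = 0 NOR 1 = 0
net2 = x2 NOR x3 = 1 NOR 1 = 0
net3 = net1 NOR x4 = 0 NOR 0 = 1
net4 = net2 NOR net1 = 0 NOR 0 = 1
net7 = net3 NOR net4 = 1 NOR 1 = 0

net4 = 1  net7 = 0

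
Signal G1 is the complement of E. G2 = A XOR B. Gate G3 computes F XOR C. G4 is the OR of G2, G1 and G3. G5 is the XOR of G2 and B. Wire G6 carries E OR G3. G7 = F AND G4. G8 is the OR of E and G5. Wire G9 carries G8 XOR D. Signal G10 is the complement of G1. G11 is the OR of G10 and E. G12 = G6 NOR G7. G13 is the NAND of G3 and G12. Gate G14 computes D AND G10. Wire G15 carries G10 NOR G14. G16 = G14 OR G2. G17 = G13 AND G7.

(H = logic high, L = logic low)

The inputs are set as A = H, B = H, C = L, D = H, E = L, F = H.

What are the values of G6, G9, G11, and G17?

G6 = H, G9 = L, G11 = L, G17 = H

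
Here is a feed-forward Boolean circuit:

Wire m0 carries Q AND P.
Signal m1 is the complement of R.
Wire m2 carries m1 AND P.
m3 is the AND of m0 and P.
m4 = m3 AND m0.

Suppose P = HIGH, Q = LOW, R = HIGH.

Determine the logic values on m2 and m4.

m2 = LOW  m4 = LOW

m0 = Q AND P = LOW AND HIGH = LOW
m1 = NOT R = NOT HIGH = LOW
m2 = m1 AND P = LOW AND HIGH = LOW
m3 = m0 AND P = LOW AND HIGH = LOW
m4 = m3 AND m0 = LOW AND LOW = LOW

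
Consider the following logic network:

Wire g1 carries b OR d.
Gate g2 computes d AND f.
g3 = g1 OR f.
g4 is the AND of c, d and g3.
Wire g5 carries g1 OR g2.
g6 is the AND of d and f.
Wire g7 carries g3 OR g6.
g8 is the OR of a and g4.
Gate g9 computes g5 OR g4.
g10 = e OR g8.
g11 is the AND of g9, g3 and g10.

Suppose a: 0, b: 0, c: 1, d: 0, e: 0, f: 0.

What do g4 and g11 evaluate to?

g1 = b OR d = 0 OR 0 = 0
g2 = d AND f = 0 AND 0 = 0
g3 = g1 OR f = 0 OR 0 = 0
g4 = c AND d AND g3 = 1 AND 0 AND 0 = 0
g5 = g1 OR g2 = 0 OR 0 = 0
g8 = a OR g4 = 0 OR 0 = 0
g9 = g5 OR g4 = 0 OR 0 = 0
g10 = e OR g8 = 0 OR 0 = 0
g11 = g9 AND g3 AND g10 = 0 AND 0 AND 0 = 0

g4 = 0, g11 = 0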